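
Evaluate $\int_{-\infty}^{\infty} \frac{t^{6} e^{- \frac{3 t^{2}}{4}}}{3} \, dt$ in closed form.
$\frac{80 \sqrt{3} \sqrt{\pi}}{81}$

Begin with the known integral
$$J(a) = \int_{-\infty}^{\infty} \frac{e^{- a t^{2}}}{3} \, dt = \frac{\sqrt{\pi}}{3 \sqrt{a}}.$$

Differentiating under the integral sign brings down a factor of $(-t^2)$:
$$\frac{dJ}{da} = \int_{-\infty}^{\infty} - \frac{t^{2} e^{- a t^{2}}}{3} \, dt = - \frac{\sqrt{\pi}}{6 a^{\frac{3}{2}}}.$$

Repeating $3$ times in total — each differentiation brings down another $(-t^2)$ — gives
$$\frac{d^{3}J}{da^{3}} = \int_{-\infty}^{\infty} - \frac{t^{6} e^{- a t^{2}}}{3} \, dt = - \frac{5 \sqrt{\pi}}{8 a^{\frac{7}{2}}},$$
and the integrand here is $(-1)^{3}$ times the target integrand, so $I = (-1)^{3}\,\frac{d^{3}J}{da^{3}} = \frac{5 \sqrt{\pi}}{8 a^{\frac{7}{2}}}$.

Setting $a = \frac{3}{4}$:
$$I = \frac{80 \sqrt{3} \sqrt{\pi}}{81}.$$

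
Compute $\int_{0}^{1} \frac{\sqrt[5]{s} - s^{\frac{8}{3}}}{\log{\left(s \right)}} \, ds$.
$\log{\left(\frac{18}{55} \right)}$

Consider the one-parameter family: let $I(a) = \int_{0}^{1} \frac{- s^{\frac{8}{3}} + s^{a}}{\log{\left(s \right)}} \, ds$.

Since $\dfrac{\partial}{\partial a}\,s^{a} = s^{a} \ln s$, the $\ln s$ in the denominator cancels and
$$\frac{dI}{da} = \int_{0}^{1} s^{a} \, ds = \left[\frac{s^{a+1}}{a+1}\right]_0^1 = \frac{1}{a + 1}.$$

Integrating with respect to $a$ gives $I(a) = \log{\left(\frac{3 a}{11} + \frac{3}{11} \right)} + C$.

At $a = \frac{8}{3}$ the integrand is identically $0$, so $I(\frac{8}{3}) = 0$. The closed form gives $0$, hence $C = 0$.

Setting $a = \frac{1}{5}$:
$$I = \log{\left(\frac{18}{55} \right)}.$$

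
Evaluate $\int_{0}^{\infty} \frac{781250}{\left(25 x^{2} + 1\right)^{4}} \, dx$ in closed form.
$\frac{390625 \pi}{16}$

Start from the standard arctangent integral
$$J(a) = \int_{0}^{\infty} \frac{2}{a^{2} + x^{2}} \, dx = \frac{\pi}{a}.$$

Differentiating under the integral sign with respect to $a$,
$$\frac{dJ}{da} = \int_{0}^{\infty} - \frac{4 a}{\left(a^{2} + x^{2}\right)^{2}} \, dx = - \frac{\pi}{a^{2}},$$
so $\int_{0}^{\infty} \frac{2}{\left(a^{2} + x^{2}\right)^{2}} \, dx = \frac{\pi}{2 a^{3}}$.

Repeating — each differentiation of $1/(x^2+a^2)^j$ produces $-2ja/(x^2+a^2)^{j+1}$ — and dividing through by $-2ja$ at each step yields, after $3$ differentiations in total,
$$\int_{0}^{\infty} \frac{2}{\left(a^{2} + x^{2}\right)^{4}} \, dx = \frac{5 \pi}{16 a^{7}}.$$

Setting $a = \frac{1}{5}$:
$$I = \frac{390625 \pi}{16}.$$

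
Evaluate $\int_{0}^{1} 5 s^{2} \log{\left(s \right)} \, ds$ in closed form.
$- \frac{5}{9}$

Begin with the known integral
$$J(a) = \int_{0}^{1} 5 s^{a} \, ds = \frac{5}{a + 1}.$$

Differentiating under the integral sign brings down a factor of $\ln s$:
$$\frac{dJ}{da} = \int_{0}^{1} 5 s^{a} \log{\left(s \right)} \, ds = - \frac{5}{\left(a + 1\right)^{2}}.$$

The integral on the left is $I$, so $I = - \frac{5}{\left(a + 1\right)^{2}}$.

Setting $a = 2$:
$$I = - \frac{5}{9}.$$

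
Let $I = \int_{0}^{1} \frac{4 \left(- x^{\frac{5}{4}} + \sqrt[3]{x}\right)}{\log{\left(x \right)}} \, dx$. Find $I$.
$\log{\left(\frac{65536}{531441} \right)}$

Consider the one-parameter family: let $I(a) = \int_{0}^{1} \frac{4 \left(- x^{\frac{5}{4}} + x^{a}\right)}{\log{\left(x \right)}} \, dx$.

Since $\dfrac{\partial}{\partial a}\,x^{a} = x^{a} \ln x$, the $\ln x$ in the denominator cancels and
$$\frac{dI}{da} = \int_{0}^{1} 4 x^{a} \, dx = 4 \left[\frac{x^{a+1}}{a+1}\right]_0^1 = \frac{4}{a + 1}.$$

Integrating with respect to $a$ gives $I(a) = \log{\left(\frac{256 \left(a + 1\right)^{4}}{6561} \right)} + C$.

At $a = \frac{5}{4}$ the integrand is identically $0$, so $I(\frac{5}{4}) = 0$. The closed form gives $0$, hence $C = 0$.

Setting $a = \frac{1}{3}$:
$$I = \log{\left(\frac{65536}{531441} \right)}.$$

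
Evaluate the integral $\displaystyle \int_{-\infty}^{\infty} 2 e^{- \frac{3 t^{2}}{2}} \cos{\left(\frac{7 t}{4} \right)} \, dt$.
$\frac{2 \sqrt{6} \sqrt{\pi}}{3 e^{\frac{49}{96}}}$

Define $I(b) = \int_{-\infty}^{\infty} 2 e^{- \frac{3 t^{2}}{2}} \cos{\left(b t \right)} \, dt$.

Differentiating under the integral sign,
$$I'(b) = \int_{-\infty}^{\infty} - 2 t e^{- \frac{3 t^{2}}{2}} \sin{\left(b t \right)} \, dt.$$

Integrate $\int_{-\infty}^{\infty} t \sin(b t)\, e^{- \frac{3 t^{2}}{2}}\, dt$ by parts with $u = \sin(b t)$ and $dv = t\, e^{- \frac{3 t^{2}}{2}}\, dt$, giving $v = - \frac{e^{- \frac{3 t^{2}}{2}}}{3}$. The boundary term vanishes and
$$\int_{-\infty}^{\infty} t \sin(b t)\, e^{- \frac{3 t^{2}}{2}}\, dt = \frac{b}{3} \int_{-\infty}^{\infty} \cos(b t)\, e^{- \frac{3 t^{2}}{2}}\, dt,$$
so $I'(b) = - \frac{b}{3}\, I(b)$.

This is a separable first-order ODE; solving with the initial condition $I(0) = \int_{-\infty}^{\infty} 2 e^{- \frac{3 t^{2}}{2}}\,dt = \frac{2 \sqrt{6} \sqrt{\pi}}{3}$ gives
$$I(b) = \frac{2 \sqrt{6} \sqrt{\pi} e^{- \frac{b^{2}}{6}}}{3}.$$

Setting $b = \frac{7}{4}$:
$$I = \frac{2 \sqrt{6} \sqrt{\pi}}{3 e^{\frac{49}{96}}}.$$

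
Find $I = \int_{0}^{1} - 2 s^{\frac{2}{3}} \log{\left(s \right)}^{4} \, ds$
$- \frac{11664}{3125}$

Consider the simpler parametrised integral
$$J(a) = \int_{0}^{1} - 2 s^{a} \, ds = - \frac{2}{a + 1}.$$

Differentiating under the integral sign brings down a factor of $\ln s$:
$$\frac{dJ}{da} = \int_{0}^{1} - 2 s^{a} \log{\left(s \right)} \, ds = \frac{2}{\left(a + 1\right)^{2}}.$$

Repeating $4$ times in total — each differentiation brings down another $\ln s$ — gives
$$\frac{d^{4}J}{da^{4}} = \int_{0}^{1} - 2 s^{a} \log{\left(s \right)}^{4} \, ds = - \frac{48}{\left(a + 1\right)^{5}},$$
and the integrand here is exactly the target integrand, so $I = - \frac{48}{\left(a + 1\right)^{5}}$.

Setting $a = \frac{2}{3}$:
$$I = - \frac{11664}{3125}.$$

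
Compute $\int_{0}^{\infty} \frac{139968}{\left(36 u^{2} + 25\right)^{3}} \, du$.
$\frac{4374 \pi}{3125}$

Begin with the known result
$$J(a) = \int_{0}^{\infty} \frac{3}{a^{2} + u^{2}} \, du = \frac{3 \pi}{2 a}.$$

Differentiating under the integral sign with respect to $a$,
$$\frac{dJ}{da} = \int_{0}^{\infty} - \frac{6 a}{\left(a^{2} + u^{2}\right)^{2}} \, du = - \frac{3 \pi}{2 a^{2}},$$
so $\int_{0}^{\infty} \frac{3}{\left(a^{2} + u^{2}\right)^{2}} \, du = \frac{3 \pi}{4 a^{3}}$.

Repeating — each differentiation of $1/(u^2+a^2)^j$ produces $-2ja/(u^2+a^2)^{j+1}$ — and dividing through by $-2ja$ at each step yields, after $2$ differentiations in total,
$$\int_{0}^{\infty} \frac{3}{\left(a^{2} + u^{2}\right)^{3}} \, du = \frac{9 \pi}{16 a^{5}}.$$

Setting $a = \frac{5}{6}$:
$$I = \frac{4374 \pi}{3125}.$$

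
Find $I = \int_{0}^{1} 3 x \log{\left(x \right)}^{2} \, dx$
$\frac{3}{4}$

Start from the elementary integral
$$J(a) = \int_{0}^{1} 3 x^{a} \, dx = \frac{3}{a + 1}.$$

Differentiating under the integral sign brings down a factor of $\ln x$:
$$\frac{dJ}{da} = \int_{0}^{1} 3 x^{a} \log{\left(x \right)} \, dx = - \frac{3}{\left(a + 1\right)^{2}}.$$

Repeating twice in total — each differentiation brings down another $\ln x$ — gives
$$\frac{d^{2}J}{da^{2}} = \int_{0}^{1} 3 x^{a} \log{\left(x \right)}^{2} \, dx = \frac{6}{\left(a + 1\right)^{3}},$$
and the integrand here is exactly the target integrand, so $I = \frac{6}{\left(a + 1\right)^{3}}$.

Setting $a = 1$:
$$I = \frac{3}{4}.$$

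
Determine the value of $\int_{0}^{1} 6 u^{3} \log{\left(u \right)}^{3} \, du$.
$- \frac{9}{64}$

Start from the elementary integral
$$J(a) = \int_{0}^{1} 6 u^{a} \, du = \frac{6}{a + 1}.$$

Differentiating under the integral sign brings down a factor of $\ln u$:
$$\frac{dJ}{da} = \int_{0}^{1} 6 u^{a} \log{\left(u \right)} \, du = - \frac{6}{\left(a + 1\right)^{2}}.$$

Repeating $3$ times in total — each differentiation brings down another $\ln u$ — gives
$$\frac{d^{3}J}{da^{3}} = \int_{0}^{1} 6 u^{a} \log{\left(u \right)}^{3} \, du = - \frac{36}{\left(a + 1\right)^{4}},$$
and the integrand here is exactly the target integrand, so $I = - \frac{36}{\left(a + 1\right)^{4}}$.

Setting $a = 3$:
$$I = - \frac{9}{64}.$$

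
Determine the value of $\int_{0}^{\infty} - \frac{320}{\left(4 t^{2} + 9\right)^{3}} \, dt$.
$- \frac{10 \pi}{81}$

Start from the standard arctangent integral
$$J(a) = \int_{0}^{\infty} - \frac{5}{a^{2} + t^{2}} \, dt = - \frac{5 \pi}{2 a}.$$

Differentiating under the integral sign with respect to $a$,
$$\frac{dJ}{da} = \int_{0}^{\infty} \frac{10 a}{\left(a^{2} + t^{2}\right)^{2}} \, dt = \frac{5 \pi}{2 a^{2}},$$
so $\int_{0}^{\infty} - \frac{5}{\left(a^{2} + t^{2}\right)^{2}} \, dt = - \frac{5 \pi}{4 a^{3}}$.

Repeating — each differentiation of $1/(t^2+a^2)^j$ produces $-2ja/(t^2+a^2)^{j+1}$ — and dividing through by $-2ja$ at each step yields, after $2$ differentiations in total,
$$\int_{0}^{\infty} - \frac{5}{\left(a^{2} + t^{2}\right)^{3}} \, dt = - \frac{15 \pi}{16 a^{5}}.$$

Setting $a = \frac{3}{2}$:
$$I = - \frac{10 \pi}{81}.$$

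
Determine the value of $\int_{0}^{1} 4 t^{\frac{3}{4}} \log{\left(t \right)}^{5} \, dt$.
$- \frac{1966080}{117649}$

Begin with the known integral
$$J(a) = \int_{0}^{1} 4 t^{a} \, dt = \frac{4}{a + 1}.$$

Differentiating under the integral sign brings down a factor of $\ln t$:
$$\frac{dJ}{da} = \int_{0}^{1} 4 t^{a} \log{\left(t \right)} \, dt = - \frac{4}{\left(a + 1\right)^{2}}.$$

Repeating $5$ times in total — each differentiation brings down another $\ln t$ — gives
$$\frac{d^{5}J}{da^{5}} = \int_{0}^{1} 4 t^{a} \log{\left(t \right)}^{5} \, dt = - \frac{480}{\left(a + 1\right)^{6}},$$
and the integrand here is exactly the target integrand, so $I = - \frac{480}{\left(a + 1\right)^{6}}$.

Setting $a = \frac{3}{4}$:
$$I = - \frac{1966080}{117649}.$$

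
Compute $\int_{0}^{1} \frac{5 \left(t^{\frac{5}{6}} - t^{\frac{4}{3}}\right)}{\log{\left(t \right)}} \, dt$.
$- \log{\left(\frac{537824}{161051} \right)}$

Replace the exponent $\frac{4}{3}$ by a parameter $a$: let $I(a) = \int_{0}^{1} \frac{5 \left(t^{\frac{5}{6}} - t^{a}\right)}{\log{\left(t \right)}} \, dt$.

Since $\dfrac{\partial}{\partial a}\,t^{a} = t^{a} \ln t$, the $\ln t$ in the denominator cancels and
$$\frac{dI}{da} = \int_{0}^{1} -5 t^{a} \, dt = -5 \left[\frac{t^{a+1}}{a+1}\right]_0^1 = - \frac{5}{a + 1}.$$

Integrating with respect to $a$ gives $I(a) = - \log{\left(\frac{7776 \left(a + 1\right)^{5}}{161051} \right)} + C$.

At $a = \frac{5}{6}$ the integrand is identically $0$, so $I(\frac{5}{6}) = 0$. The closed form gives $0$, hence $C = 0$.

Setting $a = \frac{4}{3}$:
$$I = - \log{\left(\frac{537824}{161051} \right)}.$$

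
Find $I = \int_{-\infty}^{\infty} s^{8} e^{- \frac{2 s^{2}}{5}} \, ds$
$\frac{65625 \sqrt{10} \sqrt{\pi}}{512}$

Start from the elementary integral
$$J(a) = \int_{-\infty}^{\infty} e^{- a s^{2}} \, ds = \frac{\sqrt{\pi}}{\sqrt{a}}.$$

Differentiating under the integral sign brings down a factor of $(-s^2)$:
$$\frac{dJ}{da} = \int_{-\infty}^{\infty} - s^{2} e^{- a s^{2}} \, ds = - \frac{\sqrt{\pi}}{2 a^{\frac{3}{2}}}.$$

Repeating $4$ times in total — each differentiation brings down another $(-s^2)$ — gives
$$\frac{d^{4}J}{da^{4}} = \int_{-\infty}^{\infty} s^{8} e^{- a s^{2}} \, ds = \frac{105 \sqrt{\pi}}{16 a^{\frac{9}{2}}},$$
and the integrand here is exactly the target integrand, so $I = \frac{105 \sqrt{\pi}}{16 a^{\frac{9}{2}}}$.

Setting $a = \frac{2}{5}$:
$$I = \frac{65625 \sqrt{10} \sqrt{\pi}}{512}.$$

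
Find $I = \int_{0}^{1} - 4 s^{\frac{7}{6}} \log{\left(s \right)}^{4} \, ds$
$- \frac{746496}{371293}$

Begin with the known integral
$$J(a) = \int_{0}^{1} - 4 s^{a} \, ds = - \frac{4}{a + 1}.$$

Differentiating under the integral sign brings down a factor of $\ln s$:
$$\frac{dJ}{da} = \int_{0}^{1} - 4 s^{a} \log{\left(s \right)} \, ds = \frac{4}{\left(a + 1\right)^{2}}.$$

Repeating $4$ times in total — each differentiation brings down another $\ln s$ — gives
$$\frac{d^{4}J}{da^{4}} = \int_{0}^{1} - 4 s^{a} \log{\left(s \right)}^{4} \, ds = - \frac{96}{\left(a + 1\right)^{5}},$$
and the integrand here is exactly the target integrand, so $I = - \frac{96}{\left(a + 1\right)^{5}}$.

Setting $a = \frac{7}{6}$:
$$I = - \frac{746496}{371293}.$$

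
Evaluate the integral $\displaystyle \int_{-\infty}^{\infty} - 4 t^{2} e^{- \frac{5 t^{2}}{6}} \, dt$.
$- \frac{12 \sqrt{30} \sqrt{\pi}}{25}$

Begin with the known integral
$$J(a) = \int_{-\infty}^{\infty} - 4 e^{- a t^{2}} \, dt = - \frac{4 \sqrt{\pi}}{\sqrt{a}}.$$

Differentiating under the integral sign brings down a factor of $(-t^2)$:
$$\frac{dJ}{da} = \int_{-\infty}^{\infty} 4 t^{2} e^{- a t^{2}} \, dt = \frac{2 \sqrt{\pi}}{a^{\frac{3}{2}}}.$$

The integral on the left is $-I$, so $I = - \frac{2 \sqrt{\pi}}{a^{\frac{3}{2}}}$.

Setting $a = \frac{5}{6}$:
$$I = - \frac{12 \sqrt{30} \sqrt{\pi}}{25}.$$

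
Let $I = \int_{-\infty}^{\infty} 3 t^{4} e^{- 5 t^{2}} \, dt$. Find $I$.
$\frac{9 \sqrt{5} \sqrt{\pi}}{500}$

Begin with the known integral
$$J(a) = \int_{-\infty}^{\infty} 3 e^{- a t^{2}} \, dt = \frac{3 \sqrt{\pi}}{\sqrt{a}}.$$

Differentiating under the integral sign brings down a factor of $(-t^2)$:
$$\frac{dJ}{da} = \int_{-\infty}^{\infty} - 3 t^{2} e^{- a t^{2}} \, dt = - \frac{3 \sqrt{\pi}}{2 a^{\frac{3}{2}}}.$$

Repeating twice in total — each differentiation brings down another $(-t^2)$ — gives
$$\frac{d^{2}J}{da^{2}} = \int_{-\infty}^{\infty} 3 t^{4} e^{- a t^{2}} \, dt = \frac{9 \sqrt{\pi}}{4 a^{\frac{5}{2}}},$$
and the integrand here is exactly the target integrand, so $I = \frac{9 \sqrt{\pi}}{4 a^{\frac{5}{2}}}$.

Setting $a = 5$:
$$I = \frac{9 \sqrt{5} \sqrt{\pi}}{500}.$$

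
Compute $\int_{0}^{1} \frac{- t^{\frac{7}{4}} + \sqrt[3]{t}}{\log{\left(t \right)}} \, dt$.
$\log{\left(\frac{16}{33} \right)}$

Introduce a parameter $a$ in the exponent: let $I(a) = \int_{0}^{1} \frac{- t^{\frac{7}{4}} + t^{a}}{\log{\left(t \right)}} \, dt$.

Since $\dfrac{\partial}{\partial a}\,t^{a} = t^{a} \ln t$, the $\ln t$ in the denominator cancels and
$$\frac{dI}{da} = \int_{0}^{1} t^{a} \, dt = \left[\frac{t^{a+1}}{a+1}\right]_0^1 = \frac{1}{a + 1}.$$

Integrating with respect to $a$ gives $I(a) = \log{\left(\frac{4 a}{11} + \frac{4}{11} \right)} + C$.

At $a = \frac{7}{4}$ the integrand is identically $0$, so $I(\frac{7}{4}) = 0$. The closed form gives $0$, hence $C = 0$.

Setting $a = \frac{1}{3}$:
$$I = \log{\left(\frac{16}{33} \right)}.$$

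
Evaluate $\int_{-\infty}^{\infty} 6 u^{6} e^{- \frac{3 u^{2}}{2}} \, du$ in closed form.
$\frac{10 \sqrt{6} \sqrt{\pi}}{9}$

Start from the elementary integral
$$J(a) = \int_{-\infty}^{\infty} 6 e^{- a u^{2}} \, du = \frac{6 \sqrt{\pi}}{\sqrt{a}}.$$

Differentiating under the integral sign brings down a factor of $(-u^2)$:
$$\frac{dJ}{da} = \int_{-\infty}^{\infty} - 6 u^{2} e^{- a u^{2}} \, du = - \frac{3 \sqrt{\pi}}{a^{\frac{3}{2}}}.$$

Repeating $3$ times in total — each differentiation brings down another $(-u^2)$ — gives
$$\frac{d^{3}J}{da^{3}} = \int_{-\infty}^{\infty} - 6 u^{6} e^{- a u^{2}} \, du = - \frac{45 \sqrt{\pi}}{4 a^{\frac{7}{2}}},$$
and the integrand here is $(-1)^{3}$ times the target integrand, so $I = (-1)^{3}\,\frac{d^{3}J}{da^{3}} = \frac{45 \sqrt{\pi}}{4 a^{\frac{7}{2}}}$.

Setting $a = \frac{3}{2}$:
$$I = \frac{10 \sqrt{6} \sqrt{\pi}}{9}.$$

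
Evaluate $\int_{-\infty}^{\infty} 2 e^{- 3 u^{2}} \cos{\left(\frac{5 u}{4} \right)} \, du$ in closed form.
$\frac{2 \sqrt{3} \sqrt{\pi}}{3 e^{\frac{25}{192}}}$

Treat the cosine frequency as a parameter and define $I(b) = \int_{-\infty}^{\infty} 2 e^{- 3 u^{2}} \cos{\left(b u \right)} \, du$.

Differentiating under the integral sign,
$$I'(b) = \int_{-\infty}^{\infty} - 2 u e^{- 3 u^{2}} \sin{\left(b u \right)} \, du.$$

Integrate $\int_{-\infty}^{\infty} u \sin(b u)\, e^{- 3 u^{2}}\, du$ by parts with $w = \sin(b u)$ and $dv = u\, e^{- 3 u^{2}}\, du$, giving $v = - \frac{e^{- 3 u^{2}}}{6}$. The boundary term vanishes and
$$\int_{-\infty}^{\infty} u \sin(b u)\, e^{- 3 u^{2}}\, du = \frac{b}{6} \int_{-\infty}^{\infty} \cos(b u)\, e^{- 3 u^{2}}\, du,$$
so $I'(b) = - \frac{b}{6}\, I(b)$.

This is a separable first-order ODE; solving with the initial condition $I(0) = \int_{-\infty}^{\infty} 2 e^{- 3 u^{2}}\,du = \frac{2 \sqrt{3} \sqrt{\pi}}{3}$ gives
$$I(b) = \frac{2 \sqrt{3} \sqrt{\pi} e^{- \frac{b^{2}}{12}}}{3}.$$

Setting $b = \frac{5}{4}$:
$$I = \frac{2 \sqrt{3} \sqrt{\pi}}{3 e^{\frac{25}{192}}}.$$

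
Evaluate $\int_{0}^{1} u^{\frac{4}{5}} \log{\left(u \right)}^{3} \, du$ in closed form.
$- \frac{1250}{2187}$

Start from the elementary integral
$$J(a) = \int_{0}^{1} u^{a} \, du = \frac{1}{a + 1}.$$

Differentiating under the integral sign brings down a factor of $\ln u$:
$$\frac{dJ}{da} = \int_{0}^{1} u^{a} \log{\left(u \right)} \, du = - \frac{1}{\left(a + 1\right)^{2}}.$$

Repeating $3$ times in total — each differentiation brings down another $\ln u$ — gives
$$\frac{d^{3}J}{da^{3}} = \int_{0}^{1} u^{a} \log{\left(u \right)}^{3} \, du = - \frac{6}{\left(a + 1\right)^{4}},$$
and the integrand here is exactly the target integrand, so $I = - \frac{6}{\left(a + 1\right)^{4}}$.

Setting $a = \frac{4}{5}$:
$$I = - \frac{1250}{2187}.$$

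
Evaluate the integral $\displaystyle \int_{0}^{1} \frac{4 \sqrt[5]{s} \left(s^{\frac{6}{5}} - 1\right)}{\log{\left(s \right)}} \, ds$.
$\log{\left(16 \right)}$

Replace the exponent $\frac{1}{5}$ by a parameter $a$: let $I(a) = \int_{0}^{1} \frac{4 \left(s^{\frac{7}{5}} - s^{a}\right)}{\log{\left(s \right)}} \, ds$.

Since $\dfrac{\partial}{\partial a}\,s^{a} = s^{a} \ln s$, the $\ln s$ in the denominator cancels and
$$\frac{dI}{da} = \int_{0}^{1} -4 s^{a} \, ds = -4 \left[\frac{s^{a+1}}{a+1}\right]_0^1 = - \frac{4}{a + 1}.$$

Integrating with respect to $a$ gives $I(a) = - \log{\left(\frac{625 \left(a + 1\right)^{4}}{20736} \right)} + C$.

At $a = \frac{7}{5}$ the integrand is identically $0$, so $I(\frac{7}{5}) = 0$. The closed form gives $0$, hence $C = 0$.

Setting $a = \frac{1}{5}$:
$$I = \log{\left(16 \right)}.$$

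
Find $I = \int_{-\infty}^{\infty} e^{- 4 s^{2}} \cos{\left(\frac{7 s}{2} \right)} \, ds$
$\frac{\sqrt{\pi}}{2 e^{\frac{49}{64}}}$

Treat the cosine frequency as a parameter and define $I(b) = \int_{-\infty}^{\infty} e^{- 4 s^{2}} \cos{\left(b s \right)} \, ds$.

Differentiating under the integral sign,
$$I'(b) = \int_{-\infty}^{\infty} - s e^{- 4 s^{2}} \sin{\left(b s \right)} \, ds.$$

Integrate $\int_{-\infty}^{\infty} s \sin(b s)\, e^{- 4 s^{2}}\, ds$ by parts with $u = \sin(b s)$ and $dv = s\, e^{- 4 s^{2}}\, ds$, giving $v = - \frac{e^{- 4 s^{2}}}{8}$. The boundary term vanishes and
$$\int_{-\infty}^{\infty} s \sin(b s)\, e^{- 4 s^{2}}\, ds = \frac{b}{8} \int_{-\infty}^{\infty} \cos(b s)\, e^{- 4 s^{2}}\, ds,$$
so $I'(b) = - \frac{b}{8}\, I(b)$.

This is a separable first-order ODE; solving with the initial condition $I(0) = \int_{-\infty}^{\infty} e^{- 4 s^{2}}\,ds = \frac{\sqrt{\pi}}{2}$ gives
$$I(b) = \frac{\sqrt{\pi} e^{- \frac{b^{2}}{16}}}{2}.$$

Setting $b = \frac{7}{2}$:
$$I = \frac{\sqrt{\pi}}{2 e^{\frac{49}{64}}}.$$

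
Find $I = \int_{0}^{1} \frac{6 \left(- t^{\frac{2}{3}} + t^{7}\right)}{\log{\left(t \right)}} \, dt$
$- \log{\left(\frac{15625}{191102976} \right)}$

Consider the one-parameter family: let $I(a) = \int_{0}^{1} \frac{6 \left(t^{7} - t^{a}\right)}{\log{\left(t \right)}} \, dt$.

Since $\dfrac{\partial}{\partial a}\,t^{a} = t^{a} \ln t$, the $\ln t$ in the denominator cancels and
$$\frac{dI}{da} = \int_{0}^{1} -6 t^{a} \, dt = -6 \left[\frac{t^{a+1}}{a+1}\right]_0^1 = - \frac{6}{a + 1}.$$

Integrating with respect to $a$ gives $I(a) = - \log{\left(\frac{\left(a + 1\right)^{6}}{262144} \right)} + C$.

At $a = 7$ the integrand is identically $0$, so $I(7) = 0$. The closed form gives $0$, hence $C = 0$.

Setting $a = \frac{2}{3}$:
$$I = - \log{\left(\frac{15625}{191102976} \right)}.$$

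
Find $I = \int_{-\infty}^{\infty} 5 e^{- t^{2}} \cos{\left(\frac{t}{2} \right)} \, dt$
$\frac{5 \sqrt{\pi}}{e^{\frac{1}{16}}}$

Treat the cosine frequency as a parameter and define $I(b) = \int_{-\infty}^{\infty} 5 e^{- t^{2}} \cos{\left(b t \right)} \, dt$.

Differentiating under the integral sign,
$$I'(b) = \int_{-\infty}^{\infty} - 5 t e^{- t^{2}} \sin{\left(b t \right)} \, dt.$$

Integrate $\int_{-\infty}^{\infty} t \sin(b t)\, e^{- t^{2}}\, dt$ by parts with $u = \sin(b t)$ and $dv = t\, e^{- t^{2}}\, dt$, giving $v = - \frac{e^{- t^{2}}}{2}$. The boundary term vanishes and
$$\int_{-\infty}^{\infty} t \sin(b t)\, e^{- t^{2}}\, dt = \frac{b}{2} \int_{-\infty}^{\infty} \cos(b t)\, e^{- t^{2}}\, dt,$$
so $I'(b) = - \frac{b}{2}\, I(b)$.

This is a separable first-order ODE; solving with the initial condition $I(0) = \int_{-\infty}^{\infty} 5 e^{- t^{2}}\,dt = 5 \sqrt{\pi}$ gives
$$I(b) = 5 \sqrt{\pi} e^{- \frac{b^{2}}{4}}.$$

Setting $b = \frac{1}{2}$:
$$I = \frac{5 \sqrt{\pi}}{e^{\frac{1}{16}}}.$$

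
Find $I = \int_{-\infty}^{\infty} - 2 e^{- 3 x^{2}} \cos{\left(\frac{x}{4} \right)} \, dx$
$- \frac{2 \sqrt{3} \sqrt{\pi}}{3 e^{\frac{1}{192}}}$

Let $b$ denote the cosine frequency and define $I(b) = \int_{-\infty}^{\infty} - 2 e^{- 3 x^{2}} \cos{\left(b x \right)} \, dx$.

Differentiating under the integral sign,
$$I'(b) = \int_{-\infty}^{\infty} 2 x e^{- 3 x^{2}} \sin{\left(b x \right)} \, dx.$$

Integrate $\int_{-\infty}^{\infty} x \sin(b x)\, e^{- 3 x^{2}}\, dx$ by parts with $u = \sin(b x)$ and $dv = x\, e^{- 3 x^{2}}\, dx$, giving $v = - \frac{e^{- 3 x^{2}}}{6}$. The boundary term vanishes and
$$\int_{-\infty}^{\infty} x \sin(b x)\, e^{- 3 x^{2}}\, dx = \frac{b}{6} \int_{-\infty}^{\infty} \cos(b x)\, e^{- 3 x^{2}}\, dx,$$
so $I'(b) = - \frac{b}{6}\, I(b)$.

This is a separable first-order ODE; solving with the initial condition $I(0) = \int_{-\infty}^{\infty} - 2 e^{- 3 x^{2}}\,dx = - \frac{2 \sqrt{3} \sqrt{\pi}}{3}$ gives
$$I(b) = - \frac{2 \sqrt{3} \sqrt{\pi} e^{- \frac{b^{2}}{12}}}{3}.$$

Setting $b = \frac{1}{4}$:
$$I = - \frac{2 \sqrt{3} \sqrt{\pi}}{3 e^{\frac{1}{192}}}.$$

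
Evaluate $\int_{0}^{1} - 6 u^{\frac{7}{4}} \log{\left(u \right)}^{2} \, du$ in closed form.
$- \frac{768}{1331}$

Start from the elementary integral
$$J(a) = \int_{0}^{1} - 6 u^{a} \, du = - \frac{6}{a + 1}.$$

Differentiating under the integral sign brings down a factor of $\ln u$:
$$\frac{dJ}{da} = \int_{0}^{1} - 6 u^{a} \log{\left(u \right)} \, du = \frac{6}{\left(a + 1\right)^{2}}.$$

Repeating twice in total — each differentiation brings down another $\ln u$ — gives
$$\frac{d^{2}J}{da^{2}} = \int_{0}^{1} - 6 u^{a} \log{\left(u \right)}^{2} \, du = - \frac{12}{\left(a + 1\right)^{3}},$$
and the integrand here is exactly the target integrand, so $I = - \frac{12}{\left(a + 1\right)^{3}}$.

Setting $a = \frac{7}{4}$:
$$I = - \frac{768}{1331}.$$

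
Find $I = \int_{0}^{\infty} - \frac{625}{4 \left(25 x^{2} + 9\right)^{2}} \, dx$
$- \frac{125 \pi}{432}$

Start from the standard arctangent integral
$$J(a) = \int_{0}^{\infty} - \frac{1}{4 \left(a^{2} + x^{2}\right)} \, dx = - \frac{\pi}{8 a}.$$

Differentiating under the integral sign with respect to $a$,
$$\frac{dJ}{da} = \int_{0}^{\infty} \frac{a}{2 \left(a^{2} + x^{2}\right)^{2}} \, dx = \frac{\pi}{8 a^{2}},$$
so $\int_{0}^{\infty} - \frac{1}{4 \left(a^{2} + x^{2}\right)^{2}} \, dx = - \frac{\pi}{16 a^{3}}$.

Setting $a = \frac{3}{5}$:
$$I = - \frac{125 \pi}{432}.$$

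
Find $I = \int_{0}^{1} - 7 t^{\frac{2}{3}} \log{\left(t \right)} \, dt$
$\frac{63}{25}$

Start from the elementary integral
$$J(a) = \int_{0}^{1} - 7 t^{a} \, dt = - \frac{7}{a + 1}.$$

Differentiating under the integral sign brings down a factor of $\ln t$:
$$\frac{dJ}{da} = \int_{0}^{1} - 7 t^{a} \log{\left(t \right)} \, dt = \frac{7}{\left(a + 1\right)^{2}}.$$

The integral on the left is $I$, so $I = \frac{7}{\left(a + 1\right)^{2}}$.

Setting $a = \frac{2}{3}$:
$$I = \frac{63}{25}.$$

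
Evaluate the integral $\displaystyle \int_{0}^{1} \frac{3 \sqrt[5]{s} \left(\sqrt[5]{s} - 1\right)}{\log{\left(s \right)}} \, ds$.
$\log{\left(\frac{343}{216} \right)}$

Introduce a parameter $a$ in the exponent: let $I(a) = \int_{0}^{1} \frac{3 \left(- \sqrt[5]{s} + s^{a}\right)}{\log{\left(s \right)}} \, ds$.

Since $\dfrac{\partial}{\partial a}\,s^{a} = s^{a} \ln s$, the $\ln s$ in the denominator cancels and
$$\frac{dI}{da} = \int_{0}^{1} 3 s^{a} \, ds = 3 \left[\frac{s^{a+1}}{a+1}\right]_0^1 = \frac{3}{a + 1}.$$

Integrating with respect to $a$ gives $I(a) = \log{\left(\frac{125 \left(a + 1\right)^{3}}{216} \right)} + C$.

At $a = \frac{1}{5}$ the integrand is identically $0$, so $I(\frac{1}{5}) = 0$. The closed form gives $0$, hence $C = 0$.

Setting $a = \frac{2}{5}$:
$$I = \log{\left(\frac{343}{216} \right)}.$$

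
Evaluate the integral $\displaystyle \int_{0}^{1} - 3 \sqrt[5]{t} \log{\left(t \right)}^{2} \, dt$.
$- \frac{125}{36}$

Start from the elementary integral
$$J(a) = \int_{0}^{1} - 3 t^{a} \, dt = - \frac{3}{a + 1}.$$

Differentiating under the integral sign brings down a factor of $\ln t$:
$$\frac{dJ}{da} = \int_{0}^{1} - 3 t^{a} \log{\left(t \right)} \, dt = \frac{3}{\left(a + 1\right)^{2}}.$$

Repeating twice in total — each differentiation brings down another $\ln t$ — gives
$$\frac{d^{2}J}{da^{2}} = \int_{0}^{1} - 3 t^{a} \log{\left(t \right)}^{2} \, dt = - \frac{6}{\left(a + 1\right)^{3}},$$
and the integrand here is exactly the target integrand, so $I = - \frac{6}{\left(a + 1\right)^{3}}$.

Setting $a = \frac{1}{5}$:
$$I = - \frac{125}{36}.$$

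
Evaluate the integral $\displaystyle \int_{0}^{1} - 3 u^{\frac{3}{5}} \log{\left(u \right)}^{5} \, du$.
$\frac{703125}{32768}$

Consider the simpler parametrised integral
$$J(a) = \int_{0}^{1} - 3 u^{a} \, du = - \frac{3}{a + 1}.$$

Differentiating under the integral sign brings down a factor of $\ln u$:
$$\frac{dJ}{da} = \int_{0}^{1} - 3 u^{a} \log{\left(u \right)} \, du = \frac{3}{\left(a + 1\right)^{2}}.$$

Repeating $5$ times in total — each differentiation brings down another $\ln u$ — gives
$$\frac{d^{5}J}{da^{5}} = \int_{0}^{1} - 3 u^{a} \log{\left(u \right)}^{5} \, du = \frac{360}{\left(a + 1\right)^{6}},$$
and the integrand here is exactly the target integrand, so $I = \frac{360}{\left(a + 1\right)^{6}}$.

Setting $a = \frac{3}{5}$:
$$I = \frac{703125}{32768}.$$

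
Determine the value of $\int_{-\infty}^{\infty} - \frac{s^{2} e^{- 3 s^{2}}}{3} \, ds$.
$- \frac{\sqrt{3} \sqrt{\pi}}{54}$

Begin with the known integral
$$J(a) = \int_{-\infty}^{\infty} - \frac{e^{- a s^{2}}}{3} \, ds = - \frac{\sqrt{\pi}}{3 \sqrt{a}}.$$

Differentiating under the integral sign brings down a factor of $(-s^2)$:
$$\frac{dJ}{da} = \int_{-\infty}^{\infty} \frac{s^{2} e^{- a s^{2}}}{3} \, ds = \frac{\sqrt{\pi}}{6 a^{\frac{3}{2}}}.$$

The integral on the left is $-I$, so $I = - \frac{\sqrt{\pi}}{6 a^{\frac{3}{2}}}$.

Setting $a = 3$:
$$I = - \frac{\sqrt{3} \sqrt{\pi}}{54}.$$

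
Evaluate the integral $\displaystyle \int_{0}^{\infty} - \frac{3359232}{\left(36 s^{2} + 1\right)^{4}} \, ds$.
$- 87480 \pi$

Start from the standard arctangent integral
$$J(a) = \int_{0}^{\infty} - \frac{2}{a^{2} + s^{2}} \, ds = - \frac{\pi}{a}.$$

Differentiating under the integral sign with respect to $a$,
$$\frac{dJ}{da} = \int_{0}^{\infty} \frac{4 a}{\left(a^{2} + s^{2}\right)^{2}} \, ds = \frac{\pi}{a^{2}},$$
so $\int_{0}^{\infty} - \frac{2}{\left(a^{2} + s^{2}\right)^{2}} \, ds = - \frac{\pi}{2 a^{3}}$.

Repeating — each differentiation of $1/(s^2+a^2)^j$ produces $-2ja/(s^2+a^2)^{j+1}$ — and dividing through by $-2ja$ at each step yields, after $3$ differentiations in total,
$$\int_{0}^{\infty} - \frac{2}{\left(a^{2} + s^{2}\right)^{4}} \, ds = - \frac{5 \pi}{16 a^{7}}.$$

Setting $a = \frac{1}{6}$:
$$I = - 87480 \pi.$$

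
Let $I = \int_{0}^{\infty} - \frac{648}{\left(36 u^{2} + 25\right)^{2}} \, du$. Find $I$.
$- \frac{27 \pi}{125}$

Recall the elementary integral
$$J(a) = \int_{0}^{\infty} - \frac{1}{2 \left(a^{2} + u^{2}\right)} \, du = - \frac{\pi}{4 a}.$$

Differentiating under the integral sign with respect to $a$,
$$\frac{dJ}{da} = \int_{0}^{\infty} \frac{a}{\left(a^{2} + u^{2}\right)^{2}} \, du = \frac{\pi}{4 a^{2}},$$
so $\int_{0}^{\infty} - \frac{1}{2 \left(a^{2} + u^{2}\right)^{2}} \, du = - \frac{\pi}{8 a^{3}}$.

Setting $a = \frac{5}{6}$:
$$I = - \frac{27 \pi}{125}.$$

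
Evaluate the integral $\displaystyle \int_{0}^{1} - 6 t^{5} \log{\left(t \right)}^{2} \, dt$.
$- \frac{1}{18}$

Consider the simpler parametrised integral
$$J(a) = \int_{0}^{1} - 6 t^{a} \, dt = - \frac{6}{a + 1}.$$

Differentiating under the integral sign brings down a factor of $\ln t$:
$$\frac{dJ}{da} = \int_{0}^{1} - 6 t^{a} \log{\left(t \right)} \, dt = \frac{6}{\left(a + 1\right)^{2}}.$$

Repeating twice in total — each differentiation brings down another $\ln t$ — gives
$$\frac{d^{2}J}{da^{2}} = \int_{0}^{1} - 6 t^{a} \log{\left(t \right)}^{2} \, dt = - \frac{12}{\left(a + 1\right)^{3}},$$
and the integrand here is exactly the target integrand, so $I = - \frac{12}{\left(a + 1\right)^{3}}$.

Setting $a = 5$:
$$I = - \frac{1}{18}.$$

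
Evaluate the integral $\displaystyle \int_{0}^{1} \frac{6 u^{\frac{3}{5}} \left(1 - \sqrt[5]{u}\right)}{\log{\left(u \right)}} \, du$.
$- \log{\left(\frac{531441}{262144} \right)}$

Introduce a parameter $a$ in the exponent: let $I(a) = \int_{0}^{1} \frac{6 \left(u^{\frac{3}{5}} - u^{a}\right)}{\log{\left(u \right)}} \, du$.

Since $\dfrac{\partial}{\partial a}\,u^{a} = u^{a} \ln u$, the $\ln u$ in the denominator cancels and
$$\frac{dI}{da} = \int_{0}^{1} -6 u^{a} \, du = -6 \left[\frac{u^{a+1}}{a+1}\right]_0^1 = - \frac{6}{a + 1}.$$

Integrating with respect to $a$ gives $I(a) = - \log{\left(\frac{15625 \left(a + 1\right)^{6}}{262144} \right)} + C$.

At $a = \frac{3}{5}$ the integrand is identically $0$, so $I(\frac{3}{5}) = 0$. The closed form gives $0$, hence $C = 0$.

Setting $a = \frac{4}{5}$:
$$I = - \log{\left(\frac{531441}{262144} \right)}.$$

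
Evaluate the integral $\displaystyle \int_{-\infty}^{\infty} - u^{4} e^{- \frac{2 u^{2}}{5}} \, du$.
$- \frac{75 \sqrt{10} \sqrt{\pi}}{32}$

Start from the elementary integral
$$J(a) = \int_{-\infty}^{\infty} - e^{- a u^{2}} \, du = - \frac{\sqrt{\pi}}{\sqrt{a}}.$$

Differentiating under the integral sign brings down a factor of $(-u^2)$:
$$\frac{dJ}{da} = \int_{-\infty}^{\infty} u^{2} e^{- a u^{2}} \, du = \frac{\sqrt{\pi}}{2 a^{\frac{3}{2}}}.$$

Repeating twice in total — each differentiation brings down another $(-u^2)$ — gives
$$\frac{d^{2}J}{da^{2}} = \int_{-\infty}^{\infty} - u^{4} e^{- a u^{2}} \, du = - \frac{3 \sqrt{\pi}}{4 a^{\frac{5}{2}}},$$
and the integrand here is exactly the target integrand, so $I = - \frac{3 \sqrt{\pi}}{4 a^{\frac{5}{2}}}$.

Setting $a = \frac{2}{5}$:
$$I = - \frac{75 \sqrt{10} \sqrt{\pi}}{32}.$$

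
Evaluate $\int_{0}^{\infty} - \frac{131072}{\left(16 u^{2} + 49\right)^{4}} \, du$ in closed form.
$- \frac{5120 \pi}{823543}$

Start from the standard arctangent integral
$$J(a) = \int_{0}^{\infty} - \frac{2}{a^{2} + u^{2}} \, du = - \frac{\pi}{a}.$$

Differentiating under the integral sign with respect to $a$,
$$\frac{dJ}{da} = \int_{0}^{\infty} \frac{4 a}{\left(a^{2} + u^{2}\right)^{2}} \, du = \frac{\pi}{a^{2}},$$
so $\int_{0}^{\infty} - \frac{2}{\left(a^{2} + u^{2}\right)^{2}} \, du = - \frac{\pi}{2 a^{3}}$.

Repeating — each differentiation of $1/(u^2+a^2)^j$ produces $-2ja/(u^2+a^2)^{j+1}$ — and dividing through by $-2ja$ at each step yields, after $3$ differentiations in total,
$$\int_{0}^{\infty} - \frac{2}{\left(a^{2} + u^{2}\right)^{4}} \, du = - \frac{5 \pi}{16 a^{7}}.$$

Setting $a = \frac{7}{4}$:
$$I = - \frac{5120 \pi}{823543}.$$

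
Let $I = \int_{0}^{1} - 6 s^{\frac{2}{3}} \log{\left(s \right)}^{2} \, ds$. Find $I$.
$- \frac{324}{125}$

Begin with the known integral
$$J(a) = \int_{0}^{1} - 6 s^{a} \, ds = - \frac{6}{a + 1}.$$

Differentiating under the integral sign brings down a factor of $\ln s$:
$$\frac{dJ}{da} = \int_{0}^{1} - 6 s^{a} \log{\left(s \right)} \, ds = \frac{6}{\left(a + 1\right)^{2}}.$$

Repeating twice in total — each differentiation brings down another $\ln s$ — gives
$$\frac{d^{2}J}{da^{2}} = \int_{0}^{1} - 6 s^{a} \log{\left(s \right)}^{2} \, ds = - \frac{12}{\left(a + 1\right)^{3}},$$
and the integrand here is exactly the target integrand, so $I = - \frac{12}{\left(a + 1\right)^{3}}$.

Setting $a = \frac{2}{3}$:
$$I = - \frac{324}{125}.$$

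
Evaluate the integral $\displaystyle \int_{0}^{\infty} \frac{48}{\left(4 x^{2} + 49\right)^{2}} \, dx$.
$\frac{6 \pi}{343}$

Recall the elementary integral
$$J(a) = \int_{0}^{\infty} \frac{3}{a^{2} + x^{2}} \, dx = \frac{3 \pi}{2 a}.$$

Differentiating under the integral sign with respect to $a$,
$$\frac{dJ}{da} = \int_{0}^{\infty} - \frac{6 a}{\left(a^{2} + x^{2}\right)^{2}} \, dx = - \frac{3 \pi}{2 a^{2}},$$
so $\int_{0}^{\infty} \frac{3}{\left(a^{2} + x^{2}\right)^{2}} \, dx = \frac{3 \pi}{4 a^{3}}$.

Setting $a = \frac{7}{2}$:
$$I = \frac{6 \pi}{343}.$$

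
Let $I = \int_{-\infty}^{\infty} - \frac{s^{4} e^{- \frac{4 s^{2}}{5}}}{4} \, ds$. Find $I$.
$- \frac{75 \sqrt{5} \sqrt{\pi}}{512}$

Start from the elementary integral
$$J(a) = \int_{-\infty}^{\infty} - \frac{e^{- a s^{2}}}{4} \, ds = - \frac{\sqrt{\pi}}{4 \sqrt{a}}.$$

Differentiating under the integral sign brings down a factor of $(-s^2)$:
$$\frac{dJ}{da} = \int_{-\infty}^{\infty} \frac{s^{2} e^{- a s^{2}}}{4} \, ds = \frac{\sqrt{\pi}}{8 a^{\frac{3}{2}}}.$$

Repeating twice in total — each differentiation brings down another $(-s^2)$ — gives
$$\frac{d^{2}J}{da^{2}} = \int_{-\infty}^{\infty} - \frac{s^{4} e^{- a s^{2}}}{4} \, ds = - \frac{3 \sqrt{\pi}}{16 a^{\frac{5}{2}}},$$
and the integrand here is exactly the target integrand, so $I = - \frac{3 \sqrt{\pi}}{16 a^{\frac{5}{2}}}$.

Setting $a = \frac{4}{5}$:
$$I = - \frac{75 \sqrt{5} \sqrt{\pi}}{512}.$$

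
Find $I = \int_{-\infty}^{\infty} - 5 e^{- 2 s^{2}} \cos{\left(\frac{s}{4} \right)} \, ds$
$- \frac{5 \sqrt{2} \sqrt{\pi}}{2 e^{\frac{1}{128}}}$

Define $I(b) = \int_{-\infty}^{\infty} - 5 e^{- 2 s^{2}} \cos{\left(b s \right)} \, ds$.

Differentiating under the integral sign,
$$I'(b) = \int_{-\infty}^{\infty} 5 s e^{- 2 s^{2}} \sin{\left(b s \right)} \, ds.$$

Integrate $\int_{-\infty}^{\infty} s \sin(b s)\, e^{- 2 s^{2}}\, ds$ by parts with $u = \sin(b s)$ and $dv = s\, e^{- 2 s^{2}}\, ds$, giving $v = - \frac{e^{- 2 s^{2}}}{4}$. The boundary term vanishes and
$$\int_{-\infty}^{\infty} s \sin(b s)\, e^{- 2 s^{2}}\, ds = \frac{b}{4} \int_{-\infty}^{\infty} \cos(b s)\, e^{- 2 s^{2}}\, ds,$$
so $I'(b) = - \frac{b}{4}\, I(b)$.

This is a separable first-order ODE; solving with the initial condition $I(0) = \int_{-\infty}^{\infty} - 5 e^{- 2 s^{2}}\,ds = - \frac{5 \sqrt{2} \sqrt{\pi}}{2}$ gives
$$I(b) = - \frac{5 \sqrt{2} \sqrt{\pi} e^{- \frac{b^{2}}{8}}}{2}.$$

Setting $b = \frac{1}{4}$:
$$I = - \frac{5 \sqrt{2} \sqrt{\pi}}{2 e^{\frac{1}{128}}}.$$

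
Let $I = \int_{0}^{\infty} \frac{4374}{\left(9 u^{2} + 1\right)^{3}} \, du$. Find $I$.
$\frac{2187 \pi}{8}$

Begin with the known result
$$J(a) = \int_{0}^{\infty} \frac{6}{a^{2} + u^{2}} \, du = \frac{3 \pi}{a}.$$

Differentiating under the integral sign with respect to $a$,
$$\frac{dJ}{da} = \int_{0}^{\infty} - \frac{12 a}{\left(a^{2} + u^{2}\right)^{2}} \, du = - \frac{3 \pi}{a^{2}},$$
so $\int_{0}^{\infty} \frac{6}{\left(a^{2} + u^{2}\right)^{2}} \, du = \frac{3 \pi}{2 a^{3}}$.

Repeating — each differentiation of $1/(u^2+a^2)^j$ produces $-2ja/(u^2+a^2)^{j+1}$ — and dividing through by $-2ja$ at each step yields, after $2$ differentiations in total,
$$\int_{0}^{\infty} \frac{6}{\left(a^{2} + u^{2}\right)^{3}} \, du = \frac{9 \pi}{8 a^{5}}.$$

Setting $a = \frac{1}{3}$:
$$I = \frac{2187 \pi}{8}.$$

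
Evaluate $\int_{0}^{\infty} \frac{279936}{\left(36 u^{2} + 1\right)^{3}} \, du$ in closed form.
$8748 \pi$

Recall the elementary integral
$$J(a) = \int_{0}^{\infty} \frac{6}{a^{2} + u^{2}} \, du = \frac{3 \pi}{a}.$$

Differentiating under the integral sign with respect to $a$,
$$\frac{dJ}{da} = \int_{0}^{\infty} - \frac{12 a}{\left(a^{2} + u^{2}\right)^{2}} \, du = - \frac{3 \pi}{a^{2}},$$
so $\int_{0}^{\infty} \frac{6}{\left(a^{2} + u^{2}\right)^{2}} \, du = \frac{3 \pi}{2 a^{3}}$.

Repeating — each differentiation of $1/(u^2+a^2)^j$ produces $-2ja/(u^2+a^2)^{j+1}$ — and dividing through by $-2ja$ at each step yields, after $2$ differentiations in total,
$$\int_{0}^{\infty} \frac{6}{\left(a^{2} + u^{2}\right)^{3}} \, du = \frac{9 \pi}{8 a^{5}}.$$

Setting $a = \frac{1}{6}$:
$$I = 8748 \pi.$$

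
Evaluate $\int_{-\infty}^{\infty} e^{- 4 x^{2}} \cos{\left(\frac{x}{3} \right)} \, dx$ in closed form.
$\frac{\sqrt{\pi}}{2 e^{\frac{1}{144}}}$

Define $I(b) = \int_{-\infty}^{\infty} e^{- 4 x^{2}} \cos{\left(b x \right)} \, dx$.

Differentiating under the integral sign,
$$I'(b) = \int_{-\infty}^{\infty} - x e^{- 4 x^{2}} \sin{\left(b x \right)} \, dx.$$

Integrate $\int_{-\infty}^{\infty} x \sin(b x)\, e^{- 4 x^{2}}\, dx$ by parts with $u = \sin(b x)$ and $dv = x\, e^{- 4 x^{2}}\, dx$, giving $v = - \frac{e^{- 4 x^{2}}}{8}$. The boundary term vanishes and
$$\int_{-\infty}^{\infty} x \sin(b x)\, e^{- 4 x^{2}}\, dx = \frac{b}{8} \int_{-\infty}^{\infty} \cos(b x)\, e^{- 4 x^{2}}\, dx,$$
so $I'(b) = - \frac{b}{8}\, I(b)$.

This is a separable first-order ODE; solving with the initial condition $I(0) = \int_{-\infty}^{\infty} e^{- 4 x^{2}}\,dx = \frac{\sqrt{\pi}}{2}$ gives
$$I(b) = \frac{\sqrt{\pi} e^{- \frac{b^{2}}{16}}}{2}.$$

Setting $b = \frac{1}{3}$:
$$I = \frac{\sqrt{\pi}}{2 e^{\frac{1}{144}}}.$$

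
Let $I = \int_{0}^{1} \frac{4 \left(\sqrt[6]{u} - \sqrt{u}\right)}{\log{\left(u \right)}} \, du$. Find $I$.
$\log{\left(\frac{2401}{6561} \right)}$

Consider the one-parameter family: let $I(a) = \int_{0}^{1} \frac{4 \left(- \sqrt{u} + u^{a}\right)}{\log{\left(u \right)}} \, du$.

Since $\dfrac{\partial}{\partial a}\,u^{a} = u^{a} \ln u$, the $\ln u$ in the denominator cancels and
$$\frac{dI}{da} = \int_{0}^{1} 4 u^{a} \, du = 4 \left[\frac{u^{a+1}}{a+1}\right]_0^1 = \frac{4}{a + 1}.$$

Integrating with respect to $a$ gives $I(a) = \log{\left(\frac{16 \left(a + 1\right)^{4}}{81} \right)} + C$.

At $a = \frac{1}{2}$ the integrand is identically $0$, so $I(\frac{1}{2}) = 0$. The closed form gives $0$, hence $C = 0$.

Setting $a = \frac{1}{6}$:
$$I = \log{\left(\frac{2401}{6561} \right)}.$$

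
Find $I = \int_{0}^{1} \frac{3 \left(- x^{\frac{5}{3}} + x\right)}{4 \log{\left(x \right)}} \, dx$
$- \frac{3 \log{\left(2 \right)}}{2} + \frac{3 \log{\left(3 \right)}}{4}$

Consider the one-parameter family: let $I(a) = \int_{0}^{1} \frac{3 \left(- x^{\frac{5}{3}} + x^{a}\right)}{4 \log{\left(x \right)}} \, dx$.

Since $\dfrac{\partial}{\partial a}\,x^{a} = x^{a} \ln x$, the $\ln x$ in the denominator cancels and
$$\frac{dI}{da} = \int_{0}^{1} \frac{3}{4} x^{a} \, dx = \frac{3}{4} \left[\frac{x^{a+1}}{a+1}\right]_0^1 = \frac{3}{4 \left(a + 1\right)}.$$

Integrating with respect to $a$ gives $I(a) = \log{\left(\frac{6^{\frac{3}{4}} \left(a + 1\right)^{\frac{3}{4}}}{8} \right)} + C$.

At $a = \frac{5}{3}$ the integrand is identically $0$, so $I(\frac{5}{3}) = 0$. The closed form gives $0$, hence $C = 0$.

Setting $a = 1$:
$$I = - \frac{3 \log{\left(2 \right)}}{2} + \frac{3 \log{\left(3 \right)}}{4}.$$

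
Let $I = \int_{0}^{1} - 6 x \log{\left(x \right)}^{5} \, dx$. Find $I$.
$\frac{45}{4}$

Consider the simpler parametrised integral
$$J(a) = \int_{0}^{1} - 6 x^{a} \, dx = - \frac{6}{a + 1}.$$

Differentiating under the integral sign brings down a factor of $\ln x$:
$$\frac{dJ}{da} = \int_{0}^{1} - 6 x^{a} \log{\left(x \right)} \, dx = \frac{6}{\left(a + 1\right)^{2}}.$$

Repeating $5$ times in total — each differentiation brings down another $\ln x$ — gives
$$\frac{d^{5}J}{da^{5}} = \int_{0}^{1} - 6 x^{a} \log{\left(x \right)}^{5} \, dx = \frac{720}{\left(a + 1\right)^{6}},$$
and the integrand here is exactly the target integrand, so $I = \frac{720}{\left(a + 1\right)^{6}}$.

Setting $a = 1$:
$$I = \frac{45}{4}.$$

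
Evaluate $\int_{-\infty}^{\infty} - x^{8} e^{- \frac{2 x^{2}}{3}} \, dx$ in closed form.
$- \frac{8505 \sqrt{6} \sqrt{\pi}}{512}$

Begin with the known integral
$$J(a) = \int_{-\infty}^{\infty} - e^{- a x^{2}} \, dx = - \frac{\sqrt{\pi}}{\sqrt{a}}.$$

Differentiating under the integral sign brings down a factor of $(-x^2)$:
$$\frac{dJ}{da} = \int_{-\infty}^{\infty} x^{2} e^{- a x^{2}} \, dx = \frac{\sqrt{\pi}}{2 a^{\frac{3}{2}}}.$$

Repeating $4$ times in total — each differentiation brings down another $(-x^2)$ — gives
$$\frac{d^{4}J}{da^{4}} = \int_{-\infty}^{\infty} - x^{8} e^{- a x^{2}} \, dx = - \frac{105 \sqrt{\pi}}{16 a^{\frac{9}{2}}},$$
and the integrand here is exactly the target integrand, so $I = - \frac{105 \sqrt{\pi}}{16 a^{\frac{9}{2}}}$.

Setting $a = \frac{2}{3}$:
$$I = - \frac{8505 \sqrt{6} \sqrt{\pi}}{512}.$$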